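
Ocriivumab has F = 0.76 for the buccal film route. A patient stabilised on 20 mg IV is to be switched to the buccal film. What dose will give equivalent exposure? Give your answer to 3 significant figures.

D_buccal = 26.3 mg

For equal systemic exposure: F × D_ev = D_iv
D_ev = D_iv / F = 20 / 0.76 = 26.3158 mg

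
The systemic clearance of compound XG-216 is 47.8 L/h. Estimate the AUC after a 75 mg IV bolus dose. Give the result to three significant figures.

AUC_0→∞ = Dose_iv / CL
        = 75 / 47.8 = 1.56904 mg/L·h

AUC = 1.57 mg/L·h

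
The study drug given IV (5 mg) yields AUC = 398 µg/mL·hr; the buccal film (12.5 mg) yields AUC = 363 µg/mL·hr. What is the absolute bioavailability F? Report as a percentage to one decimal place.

F = (AUC_ev / D_ev) / (AUC_iv / D_iv)
  = (363/12.5) / (398/5)
  = 29.04 / 79.6 = 0.3648
  = 36.48%

F = 36.5%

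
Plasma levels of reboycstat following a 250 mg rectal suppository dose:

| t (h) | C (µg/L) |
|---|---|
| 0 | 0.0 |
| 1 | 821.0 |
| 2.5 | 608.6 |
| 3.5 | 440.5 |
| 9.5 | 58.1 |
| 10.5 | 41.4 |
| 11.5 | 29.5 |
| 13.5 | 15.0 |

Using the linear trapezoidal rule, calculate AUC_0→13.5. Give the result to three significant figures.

Trapezoidal AUC_0→13.5:
  [0→1]: (0.0+821.0)/2 × 1 = 410.5
  [1→2.5]: (821.0+608.6)/2 × 1.5 = 1072.2
  [2.5→3.5]: (608.6+440.5)/2 × 1 = 524.55
  [3.5→9.5]: (440.5+58.1)/2 × 6 = 1495.8
  [9.5→10.5]: (58.1+41.4)/2 × 1 = 49.75
  [10.5→11.5]: (41.4+29.5)/2 × 1 = 35.45
  [11.5→13.5]: (29.5+15.0)/2 × 2 = 44.5
  Sum = 3632.75 µg/L·h

AUC = 3630 µg/L·h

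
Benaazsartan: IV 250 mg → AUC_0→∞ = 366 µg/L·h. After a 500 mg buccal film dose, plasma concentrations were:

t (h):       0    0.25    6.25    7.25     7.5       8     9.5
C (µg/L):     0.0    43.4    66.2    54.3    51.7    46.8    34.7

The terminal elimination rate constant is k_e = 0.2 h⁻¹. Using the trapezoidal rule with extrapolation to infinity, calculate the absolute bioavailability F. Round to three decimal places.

F = 0.911

Trapezoidal AUC_0→9.5 (buccal film):
  [0→0.25]: (0.0+43.4)/2 × 0.25 = 5.425
  [0.25→6.25]: (43.4+66.2)/2 × 6 = 328.8
  [6.25→7.25]: (66.2+54.3)/2 × 1 = 60.25
  [7.25→7.5]: (54.3+51.7)/2 × 0.25 = 13.25
  [7.5→8]: (51.7+46.8)/2 × 0.5 = 24.625
  [8→9.5]: (46.8+34.7)/2 × 1.5 = 61.125
  Sum = 493.475 µg/L·h
Tail: C_last/k_e = 34.7/0.2 = 173.500
AUC_0→∞ (buccal film) = 493.475 + 173.500 = 666.975 µg/L·h
F = (AUC_ev/D_ev)/(AUC_iv/D_iv) = (666.975/500)/(366/250) = 1.33395/1.464 = 0.9112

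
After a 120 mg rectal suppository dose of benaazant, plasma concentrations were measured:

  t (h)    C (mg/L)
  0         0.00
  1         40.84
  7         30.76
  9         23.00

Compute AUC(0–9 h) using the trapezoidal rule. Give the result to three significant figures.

Trapezoidal AUC_0→9:
  [0→1]: (0.00+40.84)/2 × 1 = 20.42
  [1→7]: (40.84+30.76)/2 × 6 = 214.8
  [7→9]: (30.76+23.00)/2 × 2 = 53.76
  Sum = 288.98 mg/L·h

AUC = 289 mg/L·h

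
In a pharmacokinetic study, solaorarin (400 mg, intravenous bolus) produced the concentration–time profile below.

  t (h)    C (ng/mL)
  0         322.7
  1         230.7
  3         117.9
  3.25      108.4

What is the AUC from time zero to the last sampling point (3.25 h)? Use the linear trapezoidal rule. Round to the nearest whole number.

AUC = 654 ng/mL·h

Trapezoidal AUC_0→3.25:
  [0→1]: (322.7+230.7)/2 × 1 = 276.7
  [1→3]: (230.7+117.9)/2 × 2 = 348.6
  [3→3.25]: (117.9+108.4)/2 × 0.25 = 28.2875
  Sum = 653.5875 ng/mL·h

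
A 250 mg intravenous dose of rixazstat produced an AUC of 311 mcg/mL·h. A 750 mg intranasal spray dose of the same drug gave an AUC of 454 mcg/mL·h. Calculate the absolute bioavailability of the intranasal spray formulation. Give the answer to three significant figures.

F = (AUC_ev / D_ev) / (AUC_iv / D_iv)
  = (454/750) / (311/250)
  = 0.605333 / 1.244 = 0.4866

F = 0.487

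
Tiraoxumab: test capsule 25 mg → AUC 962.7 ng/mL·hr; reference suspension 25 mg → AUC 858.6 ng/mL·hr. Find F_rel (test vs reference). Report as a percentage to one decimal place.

F_rel = (AUC_test/D_test) / (AUC_ref/D_ref)
      = (962.7/25) / (858.6/25)
      = 38.508 / 34.344 = 1.1212 = 112.12%

F_rel = 112.1%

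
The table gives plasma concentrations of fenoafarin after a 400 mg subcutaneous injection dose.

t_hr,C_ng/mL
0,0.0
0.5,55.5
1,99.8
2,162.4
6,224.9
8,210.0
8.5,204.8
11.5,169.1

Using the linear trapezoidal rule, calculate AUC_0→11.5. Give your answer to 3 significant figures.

AUC = 2060 ng/mL·hr

Trapezoidal AUC_0→11.5:
  [0→0.5]: (0.0+55.5)/2 × 0.5 = 13.875
  [0.5→1]: (55.5+99.8)/2 × 0.5 = 38.825
  [1→2]: (99.8+162.4)/2 × 1 = 131.1
  [2→6]: (162.4+224.9)/2 × 4 = 774.6
  [6→8]: (224.9+210.0)/2 × 2 = 434.9
  [8→8.5]: (210.0+204.8)/2 × 0.5 = 103.7
  [8.5→11.5]: (204.8+169.1)/2 × 3 = 560.85
  Sum = 2057.85 ng/mL·hr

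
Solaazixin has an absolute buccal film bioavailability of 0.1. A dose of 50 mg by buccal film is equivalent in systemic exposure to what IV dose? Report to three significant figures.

Systemic exposure from an extravascular dose = F × D_ev, so the equivalent IV dose is F × D_ev.
D_iv = F × D_ev = 0.1 × 50 = 5 mg

D_iv = 5.00 mg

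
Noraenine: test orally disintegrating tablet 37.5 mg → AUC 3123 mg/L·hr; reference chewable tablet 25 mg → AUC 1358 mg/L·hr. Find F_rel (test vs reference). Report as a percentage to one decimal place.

F_rel = 153.3%

F_rel = (AUC_test/D_test) / (AUC_ref/D_ref)
      = (3123/37.5) / (1358/25)
      = 83.28 / 54.32 = 1.5331 = 153.31%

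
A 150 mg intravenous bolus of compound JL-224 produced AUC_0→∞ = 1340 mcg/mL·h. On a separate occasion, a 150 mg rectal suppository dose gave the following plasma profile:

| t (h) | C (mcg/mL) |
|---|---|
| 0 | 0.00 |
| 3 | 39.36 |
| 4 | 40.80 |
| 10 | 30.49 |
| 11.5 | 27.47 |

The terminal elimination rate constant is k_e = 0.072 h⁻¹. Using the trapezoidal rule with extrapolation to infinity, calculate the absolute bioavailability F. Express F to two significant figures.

Trapezoidal AUC_0→11.5 (rectal suppository):
  [0→3]: (0.00+39.36)/2 × 3 = 59.04
  [3→4]: (39.36+40.80)/2 × 1 = 40.08
  [4→10]: (40.80+30.49)/2 × 6 = 213.87
  [10→11.5]: (30.49+27.47)/2 × 1.5 = 43.47
  Sum = 356.46 mcg/mL·h
Tail: C_last/k_e = 27.47/0.072 = 381.528
AUC_0→∞ (rectal suppository) = 356.46 + 381.528 = 737.988 mcg/mL·h
F = (AUC_ev/D_ev)/(AUC_iv/D_iv) = (737.988/150)/(1340/150) = 4.91992/8.93333 = 0.5507

F = 0.55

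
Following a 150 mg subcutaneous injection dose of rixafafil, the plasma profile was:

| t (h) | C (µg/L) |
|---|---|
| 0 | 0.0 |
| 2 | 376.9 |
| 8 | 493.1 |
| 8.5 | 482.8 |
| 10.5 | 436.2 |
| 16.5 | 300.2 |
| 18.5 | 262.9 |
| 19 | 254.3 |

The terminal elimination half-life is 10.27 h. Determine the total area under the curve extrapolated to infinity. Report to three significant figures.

Trapezoidal AUC_0→19:
  [0→2]: (0.0+376.9)/2 × 2 = 376.9
  [2→8]: (376.9+493.1)/2 × 6 = 2610.0
  [8→8.5]: (493.1+482.8)/2 × 0.5 = 243.975
  [8.5→10.5]: (482.8+436.2)/2 × 2 = 919.0
  [10.5→16.5]: (436.2+300.2)/2 × 6 = 2209.2
  [16.5→18.5]: (300.2+262.9)/2 × 2 = 563.1
  [18.5→19]: (262.9+254.3)/2 × 0.5 = 129.3
  Sum = 7051.475 µg/L·h
k_e = ln2 / t½ = 0.693147 / 10.27 = 0.0675 h^-1
Extrapolated tail: C_last / k_e = 254.3 / 0.0675 = 3767.407
AUC_0→∞ = 7051.475 + 3767.407 = 10818.882 µg/L·h

AUC = 10800 µg/L·h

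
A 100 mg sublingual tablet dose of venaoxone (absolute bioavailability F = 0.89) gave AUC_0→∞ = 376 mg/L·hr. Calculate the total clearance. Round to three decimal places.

CL = F × Dose / AUC_0→∞
   = 0.89 × 100 / 376 = 0.236702 L/hr

CL = 0.237 L/hr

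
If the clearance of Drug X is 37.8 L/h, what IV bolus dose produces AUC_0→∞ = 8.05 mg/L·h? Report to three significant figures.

Dose = 304 mg

Dose_iv = CL × AUC_0→∞
     = 37.8 × 8.05 = 304.29 mg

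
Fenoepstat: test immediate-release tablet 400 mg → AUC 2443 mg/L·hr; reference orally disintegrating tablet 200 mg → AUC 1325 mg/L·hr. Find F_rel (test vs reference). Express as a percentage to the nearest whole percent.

F_rel = (AUC_test/D_test) / (AUC_ref/D_ref)
      = (2443/400) / (1325/200)
      = 6.1075 / 6.625 = 0.9219 = 92.19%

F_rel = 92%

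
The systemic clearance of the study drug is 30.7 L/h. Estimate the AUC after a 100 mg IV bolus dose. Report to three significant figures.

AUC = 3.26 mg/L·h

AUC_0→∞ = Dose_iv / CL
        = 100 / 30.7 = 3.25733 mg/L·h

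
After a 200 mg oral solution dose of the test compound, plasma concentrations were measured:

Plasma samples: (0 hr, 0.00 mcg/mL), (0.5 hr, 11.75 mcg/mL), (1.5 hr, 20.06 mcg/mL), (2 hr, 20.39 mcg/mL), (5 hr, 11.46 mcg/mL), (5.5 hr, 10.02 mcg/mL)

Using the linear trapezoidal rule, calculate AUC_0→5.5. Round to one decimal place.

AUC = 82.1 mcg/mL·hr

Trapezoidal AUC_0→5.5:
  [0→0.5]: (0.00+11.75)/2 × 0.5 = 2.9375
  [0.5→1.5]: (11.75+20.06)/2 × 1 = 15.905
  [1.5→2]: (20.06+20.39)/2 × 0.5 = 10.1125
  [2→5]: (20.39+11.46)/2 × 3 = 47.775
  [5→5.5]: (11.46+10.02)/2 × 0.5 = 5.37
  Sum = 82.1 mcg/mL·hr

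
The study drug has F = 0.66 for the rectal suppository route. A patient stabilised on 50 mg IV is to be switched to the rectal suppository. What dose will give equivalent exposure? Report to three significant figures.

D_rectal = 75.8 mg

For equal systemic exposure: F × D_ev = D_iv
D_ev = D_iv / F = 50 / 0.66 = 75.7576 mg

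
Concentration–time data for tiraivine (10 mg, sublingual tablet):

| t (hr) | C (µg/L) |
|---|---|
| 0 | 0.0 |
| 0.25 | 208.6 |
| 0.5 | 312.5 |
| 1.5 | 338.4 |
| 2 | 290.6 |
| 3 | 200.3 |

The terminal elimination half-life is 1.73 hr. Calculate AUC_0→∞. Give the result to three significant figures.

Trapezoidal AUC_0→3:
  [0→0.25]: (0.0+208.6)/2 × 0.25 = 26.075
  [0.25→0.5]: (208.6+312.5)/2 × 0.25 = 65.1375
  [0.5→1.5]: (312.5+338.4)/2 × 1 = 325.45
  [1.5→2]: (338.4+290.6)/2 × 0.5 = 157.25
  [2→3]: (290.6+200.3)/2 × 1 = 245.45
  Sum = 819.3625 µg/L·hr
k_e = ln2 / t½ = 0.693147 / 1.73 = 0.4007 hr^-1
Extrapolated tail: C_last / k_e = 200.3 / 0.4007 = 499.875
AUC_0→∞ = 819.3625 + 499.875 = 1319.2375 µg/L·hr

AUC = 1320 µg/L·hr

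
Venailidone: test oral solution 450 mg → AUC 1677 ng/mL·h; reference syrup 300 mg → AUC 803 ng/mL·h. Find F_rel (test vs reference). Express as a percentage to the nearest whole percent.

F_rel = (AUC_test/D_test) / (AUC_ref/D_ref)
      = (1677/450) / (803/300)
      = 3.72667 / 2.67667 = 1.3923 = 139.23%

F_rel = 139%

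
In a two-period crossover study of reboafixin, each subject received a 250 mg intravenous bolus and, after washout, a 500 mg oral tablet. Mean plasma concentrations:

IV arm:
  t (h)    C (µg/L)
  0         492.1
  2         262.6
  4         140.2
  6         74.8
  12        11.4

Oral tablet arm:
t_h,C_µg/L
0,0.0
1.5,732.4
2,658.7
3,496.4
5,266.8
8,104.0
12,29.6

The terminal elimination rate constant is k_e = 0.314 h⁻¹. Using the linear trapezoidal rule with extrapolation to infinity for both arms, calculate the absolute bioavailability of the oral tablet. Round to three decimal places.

Trapezoidal AUC_0→12 (IV):
  [0→2]: (492.1+262.6)/2 × 2 = 754.7
  [2→4]: (262.6+140.2)/2 × 2 = 402.8
  [4→6]: (140.2+74.8)/2 × 2 = 215.0
  [6→12]: (74.8+11.4)/2 × 6 = 258.6
  Sum = 1631.1 µg/L·h
IV tail: 11.4/0.314 = 36.306; AUC_iv,0→∞ = 1631.1 + 36.306 = 1667.406 µg/L·h
Trapezoidal AUC_0→12 (oral tablet):
  [0→1.5]: (0.0+732.4)/2 × 1.5 = 549.3
  [1.5→2]: (732.4+658.7)/2 × 0.5 = 347.775
  [2→3]: (658.7+496.4)/2 × 1 = 577.55
  [3→5]: (496.4+266.8)/2 × 2 = 763.2
  [5→8]: (266.8+104.0)/2 × 3 = 556.2
  [8→12]: (104.0+29.6)/2 × 4 = 267.2
  Sum = 3061.225 µg/L·h
oral tablet tail: 29.6/0.314 = 94.268; AUC_ev,0→∞ = 3061.225 + 94.268 = 3155.493 µg/L·h
F = (AUC_ev/D_ev)/(AUC_iv/D_iv) = (3155.493/500)/(1667.406/250) = 6.310986/6.669624 = 0.9462

F = 0.946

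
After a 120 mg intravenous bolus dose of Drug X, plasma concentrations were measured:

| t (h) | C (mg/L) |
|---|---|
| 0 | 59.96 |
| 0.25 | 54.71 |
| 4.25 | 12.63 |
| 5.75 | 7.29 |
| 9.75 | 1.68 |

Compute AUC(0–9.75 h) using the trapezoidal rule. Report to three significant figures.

AUC = 182 mg/L·h

Trapezoidal AUC_0→9.75:
  [0→0.25]: (59.96+54.71)/2 × 0.25 = 14.33375
  [0.25→4.25]: (54.71+12.63)/2 × 4 = 134.68
  [4.25→5.75]: (12.63+7.29)/2 × 1.5 = 14.94
  [5.75→9.75]: (7.29+1.68)/2 × 4 = 17.94
  Sum = 181.89375 mg/L·h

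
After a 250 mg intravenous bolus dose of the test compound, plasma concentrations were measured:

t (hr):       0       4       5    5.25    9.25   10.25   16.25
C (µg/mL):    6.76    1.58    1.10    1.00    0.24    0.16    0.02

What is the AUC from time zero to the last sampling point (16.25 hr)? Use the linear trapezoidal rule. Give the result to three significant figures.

AUC = 21.5 µg/mL·hr

Trapezoidal AUC_0→16.25:
  [0→4]: (6.76+1.58)/2 × 4 = 16.68
  [4→5]: (1.58+1.10)/2 × 1 = 1.34
  [5→5.25]: (1.10+1.00)/2 × 0.25 = 0.2625
  [5.25→9.25]: (1.00+0.24)/2 × 4 = 2.48
  [9.25→10.25]: (0.24+0.16)/2 × 1 = 0.2
  [10.25→16.25]: (0.16+0.02)/2 × 6 = 0.54
  Sum = 21.5025 µg/mL·hr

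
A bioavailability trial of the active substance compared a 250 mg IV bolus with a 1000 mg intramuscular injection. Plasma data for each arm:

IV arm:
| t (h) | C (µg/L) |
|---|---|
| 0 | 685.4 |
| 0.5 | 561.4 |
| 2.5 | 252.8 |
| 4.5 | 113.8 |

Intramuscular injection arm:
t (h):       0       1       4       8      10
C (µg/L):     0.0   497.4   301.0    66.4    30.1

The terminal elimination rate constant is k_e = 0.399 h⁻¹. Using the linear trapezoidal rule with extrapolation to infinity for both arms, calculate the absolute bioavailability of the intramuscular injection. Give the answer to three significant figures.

F = 0.331

Trapezoidal AUC_0→4.5 (IV):
  [0→0.5]: (685.4+561.4)/2 × 0.5 = 311.7
  [0.5→2.5]: (561.4+252.8)/2 × 2 = 814.2
  [2.5→4.5]: (252.8+113.8)/2 × 2 = 366.6
  Sum = 1492.5 µg/L·h
IV tail: 113.8/0.399 = 285.213; AUC_iv,0→∞ = 1492.5 + 285.213 = 1777.713 µg/L·h
Trapezoidal AUC_0→10 (intramuscular injection):
  [0→1]: (0.0+497.4)/2 × 1 = 248.7
  [1→4]: (497.4+301.0)/2 × 3 = 1197.6
  [4→8]: (301.0+66.4)/2 × 4 = 734.8
  [8→10]: (66.4+30.1)/2 × 2 = 96.5
  Sum = 2277.6 µg/L·h
intramuscular injection tail: 30.1/0.399 = 75.439; AUC_ev,0→∞ = 2277.6 + 75.439 = 2353.039 µg/L·h
F = (AUC_ev/D_ev)/(AUC_iv/D_iv) = (2353.039/1000)/(1777.713/250) = 2.353039/7.110852 = 0.3309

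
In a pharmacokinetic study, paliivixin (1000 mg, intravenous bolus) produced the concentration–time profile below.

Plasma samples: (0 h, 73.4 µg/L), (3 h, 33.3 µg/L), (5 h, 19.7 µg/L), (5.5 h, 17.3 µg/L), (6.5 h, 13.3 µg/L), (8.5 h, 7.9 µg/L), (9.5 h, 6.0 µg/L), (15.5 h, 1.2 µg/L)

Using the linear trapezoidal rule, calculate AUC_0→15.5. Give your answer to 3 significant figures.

AUC = 287 µg/L·h

Trapezoidal AUC_0→15.5:
  [0→3]: (73.4+33.3)/2 × 3 = 160.05
  [3→5]: (33.3+19.7)/2 × 2 = 53.0
  [5→5.5]: (19.7+17.3)/2 × 0.5 = 9.25
  [5.5→6.5]: (17.3+13.3)/2 × 1 = 15.3
  [6.5→8.5]: (13.3+7.9)/2 × 2 = 21.2
  [8.5→9.5]: (7.9+6.0)/2 × 1 = 6.95
  [9.5→15.5]: (6.0+1.2)/2 × 6 = 21.6
  Sum = 287.35 µg/L·h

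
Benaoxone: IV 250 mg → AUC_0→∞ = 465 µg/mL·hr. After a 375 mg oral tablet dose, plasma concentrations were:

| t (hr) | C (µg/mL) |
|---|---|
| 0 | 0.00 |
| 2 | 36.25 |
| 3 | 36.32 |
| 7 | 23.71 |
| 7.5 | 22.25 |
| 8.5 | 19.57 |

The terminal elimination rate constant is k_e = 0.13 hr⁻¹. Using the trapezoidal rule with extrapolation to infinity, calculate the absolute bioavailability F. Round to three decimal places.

Trapezoidal AUC_0→8.5 (oral tablet):
  [0→2]: (0.00+36.25)/2 × 2 = 36.25
  [2→3]: (36.25+36.32)/2 × 1 = 36.285
  [3→7]: (36.32+23.71)/2 × 4 = 120.06
  [7→7.5]: (23.71+22.25)/2 × 0.5 = 11.49
  [7.5→8.5]: (22.25+19.57)/2 × 1 = 20.91
  Sum = 224.995 µg/mL·hr
Tail: C_last/k_e = 19.57/0.13 = 150.538
AUC_0→∞ (oral tablet) = 224.995 + 150.538 = 375.533 µg/mL·hr
F = (AUC_ev/D_ev)/(AUC_iv/D_iv) = (375.533/375)/(465/250) = 1.00142/1.86 = 0.5384

F = 0.538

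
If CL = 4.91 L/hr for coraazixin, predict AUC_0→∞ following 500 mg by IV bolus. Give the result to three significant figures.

AUC_0→∞ = Dose_iv / CL
        = 500 / 4.91 = 101.833 mg/L·hr

AUC = 102 mg/L·hr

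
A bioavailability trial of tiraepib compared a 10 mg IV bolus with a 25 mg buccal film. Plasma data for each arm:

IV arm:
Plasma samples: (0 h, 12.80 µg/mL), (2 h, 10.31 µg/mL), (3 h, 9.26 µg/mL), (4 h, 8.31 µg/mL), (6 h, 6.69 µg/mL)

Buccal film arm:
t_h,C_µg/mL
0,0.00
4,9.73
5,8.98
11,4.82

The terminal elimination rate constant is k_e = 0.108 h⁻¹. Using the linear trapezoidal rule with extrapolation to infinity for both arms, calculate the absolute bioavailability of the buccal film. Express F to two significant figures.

F = 0.39

Trapezoidal AUC_0→6 (IV):
  [0→2]: (12.80+10.31)/2 × 2 = 23.11
  [2→3]: (10.31+9.26)/2 × 1 = 9.785
  [3→4]: (9.26+8.31)/2 × 1 = 8.785
  [4→6]: (8.31+6.69)/2 × 2 = 15.0
  Sum = 56.68 µg/mL·h
IV tail: 6.69/0.108 = 61.944; AUC_iv,0→∞ = 56.68 + 61.944 = 118.624 µg/mL·h
Trapezoidal AUC_0→11 (buccal film):
  [0→4]: (0.00+9.73)/2 × 4 = 19.46
  [4→5]: (9.73+8.98)/2 × 1 = 9.355
  [5→11]: (8.98+4.82)/2 × 6 = 41.4
  Sum = 70.215 µg/mL·h
buccal film tail: 4.82/0.108 = 44.630; AUC_ev,0→∞ = 70.215 + 44.630 = 114.845 µg/mL·h
F = (AUC_ev/D_ev)/(AUC_iv/D_iv) = (114.845/25)/(118.624/10) = 4.5938/11.8624 = 0.3873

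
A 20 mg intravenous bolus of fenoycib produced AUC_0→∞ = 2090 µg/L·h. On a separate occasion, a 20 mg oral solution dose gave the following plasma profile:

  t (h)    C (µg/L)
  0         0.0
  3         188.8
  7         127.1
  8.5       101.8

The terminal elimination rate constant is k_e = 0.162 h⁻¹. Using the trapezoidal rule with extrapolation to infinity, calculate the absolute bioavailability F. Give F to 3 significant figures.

Trapezoidal AUC_0→8.5 (oral solution):
  [0→3]: (0.0+188.8)/2 × 3 = 283.2
  [3→7]: (188.8+127.1)/2 × 4 = 631.8
  [7→8.5]: (127.1+101.8)/2 × 1.5 = 171.675
  Sum = 1086.675 µg/L·h
Tail: C_last/k_e = 101.8/0.162 = 628.395
AUC_0→∞ (oral solution) = 1086.675 + 628.395 = 1715.07 µg/L·h
F = (AUC_ev/D_ev)/(AUC_iv/D_iv) = (1715.07/20)/(2090/20) = 85.7535/104.5 = 0.8206

F = 0.821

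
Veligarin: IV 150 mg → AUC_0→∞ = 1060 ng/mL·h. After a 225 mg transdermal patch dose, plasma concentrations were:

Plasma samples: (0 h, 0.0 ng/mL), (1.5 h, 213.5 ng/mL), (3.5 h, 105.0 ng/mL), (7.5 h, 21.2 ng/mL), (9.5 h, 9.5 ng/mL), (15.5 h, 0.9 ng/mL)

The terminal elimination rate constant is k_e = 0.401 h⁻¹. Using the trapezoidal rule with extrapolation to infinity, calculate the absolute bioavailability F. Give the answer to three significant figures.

Trapezoidal AUC_0→15.5 (transdermal patch):
  [0→1.5]: (0.0+213.5)/2 × 1.5 = 160.125
  [1.5→3.5]: (213.5+105.0)/2 × 2 = 318.5
  [3.5→7.5]: (105.0+21.2)/2 × 4 = 252.4
  [7.5→9.5]: (21.2+9.5)/2 × 2 = 30.7
  [9.5→15.5]: (9.5+0.9)/2 × 6 = 31.2
  Sum = 792.925 ng/mL·h
Tail: C_last/k_e = 0.9/0.401 = 2.244
AUC_0→∞ (transdermal patch) = 792.925 + 2.244 = 795.169 ng/mL·h
F = (AUC_ev/D_ev)/(AUC_iv/D_iv) = (795.169/225)/(1060/150) = 3.53408/7.06667 = 0.5001

F = 0.500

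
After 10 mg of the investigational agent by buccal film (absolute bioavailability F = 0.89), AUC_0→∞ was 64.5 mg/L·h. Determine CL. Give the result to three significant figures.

CL = 0.138 L/h

CL = F × Dose / AUC_0→∞
   = 0.89 × 10 / 64.5 = 0.137984 L/h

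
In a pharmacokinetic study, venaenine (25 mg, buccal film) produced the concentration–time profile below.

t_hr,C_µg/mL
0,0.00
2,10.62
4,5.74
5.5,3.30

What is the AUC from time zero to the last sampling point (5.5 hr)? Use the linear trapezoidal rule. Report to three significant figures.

AUC = 33.8 µg/mL·hr

Trapezoidal AUC_0→5.5:
  [0→2]: (0.00+10.62)/2 × 2 = 10.62
  [2→4]: (10.62+5.74)/2 × 2 = 16.36
  [4→5.5]: (5.74+3.30)/2 × 1.5 = 6.78
  Sum = 33.76 µg/mL·hr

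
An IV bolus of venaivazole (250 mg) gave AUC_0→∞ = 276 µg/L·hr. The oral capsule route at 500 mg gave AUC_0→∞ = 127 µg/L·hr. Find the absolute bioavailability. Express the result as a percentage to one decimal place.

F = (AUC_ev / D_ev) / (AUC_iv / D_iv)
  = (127/500) / (276/250)
  = 0.254 / 1.104 = 0.2301
  = 23.01%

F = 23.0%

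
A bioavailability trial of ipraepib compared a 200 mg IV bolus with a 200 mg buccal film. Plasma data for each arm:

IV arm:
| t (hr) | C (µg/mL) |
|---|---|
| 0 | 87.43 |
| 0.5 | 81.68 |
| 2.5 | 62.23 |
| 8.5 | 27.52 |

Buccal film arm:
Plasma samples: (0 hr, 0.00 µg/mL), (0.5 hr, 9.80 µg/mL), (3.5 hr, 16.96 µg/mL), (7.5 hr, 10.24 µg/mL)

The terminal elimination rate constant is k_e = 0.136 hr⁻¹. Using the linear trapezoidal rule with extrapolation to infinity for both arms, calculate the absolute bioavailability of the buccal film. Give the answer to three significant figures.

Trapezoidal AUC_0→8.5 (IV):
  [0→0.5]: (87.43+81.68)/2 × 0.5 = 42.2775
  [0.5→2.5]: (81.68+62.23)/2 × 2 = 143.91
  [2.5→8.5]: (62.23+27.52)/2 × 6 = 269.25
  Sum = 455.4375 µg/mL·hr
IV tail: 27.52/0.136 = 202.353; AUC_iv,0→∞ = 455.4375 + 202.353 = 657.7905 µg/mL·hr
Trapezoidal AUC_0→7.5 (buccal film):
  [0→0.5]: (0.00+9.80)/2 × 0.5 = 2.45
  [0.5→3.5]: (9.80+16.96)/2 × 3 = 40.14
  [3.5→7.5]: (16.96+10.24)/2 × 4 = 54.4
  Sum = 96.99 µg/mL·hr
buccal film tail: 10.24/0.136 = 75.294; AUC_ev,0→∞ = 96.99 + 75.294 = 172.284 µg/mL·hr
F = (AUC_ev/D_ev)/(AUC_iv/D_iv) = (172.284/200)/(657.7905/200) = 0.86142/3.2889525 = 0.2619

F = 0.262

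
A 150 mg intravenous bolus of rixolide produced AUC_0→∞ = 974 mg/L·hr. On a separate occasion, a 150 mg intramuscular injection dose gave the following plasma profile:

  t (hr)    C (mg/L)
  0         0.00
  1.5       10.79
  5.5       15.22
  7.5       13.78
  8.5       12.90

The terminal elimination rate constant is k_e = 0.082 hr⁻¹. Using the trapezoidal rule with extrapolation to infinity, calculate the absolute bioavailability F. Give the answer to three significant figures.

F = 0.267

Trapezoidal AUC_0→8.5 (intramuscular injection):
  [0→1.5]: (0.00+10.79)/2 × 1.5 = 8.0925
  [1.5→5.5]: (10.79+15.22)/2 × 4 = 52.02
  [5.5→7.5]: (15.22+13.78)/2 × 2 = 29.0
  [7.5→8.5]: (13.78+12.90)/2 × 1 = 13.34
  Sum = 102.4525 mg/L·hr
Tail: C_last/k_e = 12.90/0.082 = 157.317
AUC_0→∞ (intramuscular injection) = 102.4525 + 157.317 = 259.7695 mg/L·hr
F = (AUC_ev/D_ev)/(AUC_iv/D_iv) = (259.7695/150)/(974/150) = 1.7318/6.49333 = 0.2667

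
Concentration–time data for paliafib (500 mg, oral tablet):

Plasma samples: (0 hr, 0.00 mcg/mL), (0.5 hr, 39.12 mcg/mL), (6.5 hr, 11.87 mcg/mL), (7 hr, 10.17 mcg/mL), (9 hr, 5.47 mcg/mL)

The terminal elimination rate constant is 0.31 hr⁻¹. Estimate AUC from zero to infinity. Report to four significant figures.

Trapezoidal AUC_0→9:
  [0→0.5]: (0.00+39.12)/2 × 0.5 = 9.78
  [0.5→6.5]: (39.12+11.87)/2 × 6 = 152.97
  [6.5→7]: (11.87+10.17)/2 × 0.5 = 5.51
  [7→9]: (10.17+5.47)/2 × 2 = 15.64
  Sum = 183.9 mcg/mL·hr
Extrapolated tail: C_last / k_e = 5.47 / 0.31 = 17.645
AUC_0→∞ = 183.9 + 17.645 = 201.545 mcg/mL·hr

AUC = 201.5 mcg/mL·hr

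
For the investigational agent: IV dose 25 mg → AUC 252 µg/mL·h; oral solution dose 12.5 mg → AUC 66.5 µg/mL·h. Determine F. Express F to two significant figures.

F = 0.53

F = (AUC_ev / D_ev) / (AUC_iv / D_iv)
  = (66.5/12.5) / (252/25)
  = 5.32 / 10.08 = 0.5278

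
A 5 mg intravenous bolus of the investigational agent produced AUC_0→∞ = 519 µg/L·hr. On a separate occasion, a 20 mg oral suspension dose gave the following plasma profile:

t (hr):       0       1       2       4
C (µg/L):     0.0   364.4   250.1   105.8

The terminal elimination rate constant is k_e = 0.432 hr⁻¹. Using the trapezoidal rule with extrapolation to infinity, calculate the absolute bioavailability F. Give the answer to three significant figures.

Trapezoidal AUC_0→4 (oral suspension):
  [0→1]: (0.0+364.4)/2 × 1 = 182.2
  [1→2]: (364.4+250.1)/2 × 1 = 307.25
  [2→4]: (250.1+105.8)/2 × 2 = 355.9
  Sum = 845.35 µg/L·hr
Tail: C_last/k_e = 105.8/0.432 = 244.907
AUC_0→∞ (oral suspension) = 845.35 + 244.907 = 1090.257 µg/L·hr
F = (AUC_ev/D_ev)/(AUC_iv/D_iv) = (1090.257/20)/(519/5) = 54.51285/103.8 = 0.5252

F = 0.525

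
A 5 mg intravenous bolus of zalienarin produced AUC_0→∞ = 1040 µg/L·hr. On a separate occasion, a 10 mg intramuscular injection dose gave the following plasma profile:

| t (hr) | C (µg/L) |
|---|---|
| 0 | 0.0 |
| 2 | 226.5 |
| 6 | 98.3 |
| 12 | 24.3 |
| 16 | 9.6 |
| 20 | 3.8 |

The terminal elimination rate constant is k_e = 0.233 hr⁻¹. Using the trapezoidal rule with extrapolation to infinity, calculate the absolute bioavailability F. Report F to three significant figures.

F = 0.651

Trapezoidal AUC_0→20 (intramuscular injection):
  [0→2]: (0.0+226.5)/2 × 2 = 226.5
  [2→6]: (226.5+98.3)/2 × 4 = 649.6
  [6→12]: (98.3+24.3)/2 × 6 = 367.8
  [12→16]: (24.3+9.6)/2 × 4 = 67.8
  [16→20]: (9.6+3.8)/2 × 4 = 26.8
  Sum = 1338.5 µg/L·hr
Tail: C_last/k_e = 3.8/0.233 = 16.309
AUC_0→∞ (intramuscular injection) = 1338.5 + 16.309 = 1354.809 µg/L·hr
F = (AUC_ev/D_ev)/(AUC_iv/D_iv) = (1354.809/10)/(1040/5) = 135.4809/208 = 0.6514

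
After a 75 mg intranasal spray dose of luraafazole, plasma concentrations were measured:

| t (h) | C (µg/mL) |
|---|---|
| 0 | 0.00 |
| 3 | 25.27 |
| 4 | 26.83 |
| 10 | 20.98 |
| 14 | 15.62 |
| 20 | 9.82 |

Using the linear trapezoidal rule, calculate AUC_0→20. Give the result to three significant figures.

Trapezoidal AUC_0→20:
  [0→3]: (0.00+25.27)/2 × 3 = 37.905
  [3→4]: (25.27+26.83)/2 × 1 = 26.05
  [4→10]: (26.83+20.98)/2 × 6 = 143.43
  [10→14]: (20.98+15.62)/2 × 4 = 73.2
  [14→20]: (15.62+9.82)/2 × 6 = 76.32
  Sum = 356.905 µg/mL·h

AUC = 357 µg/mL·h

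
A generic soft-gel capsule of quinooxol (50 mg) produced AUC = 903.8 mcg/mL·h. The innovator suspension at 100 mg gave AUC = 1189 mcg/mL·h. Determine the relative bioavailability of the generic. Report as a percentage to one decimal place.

F_rel = 152.0%

F_rel = (AUC_test/D_test) / (AUC_ref/D_ref)
      = (903.8/50) / (1189/100)
      = 18.076 / 11.89 = 1.5203 = 152.03%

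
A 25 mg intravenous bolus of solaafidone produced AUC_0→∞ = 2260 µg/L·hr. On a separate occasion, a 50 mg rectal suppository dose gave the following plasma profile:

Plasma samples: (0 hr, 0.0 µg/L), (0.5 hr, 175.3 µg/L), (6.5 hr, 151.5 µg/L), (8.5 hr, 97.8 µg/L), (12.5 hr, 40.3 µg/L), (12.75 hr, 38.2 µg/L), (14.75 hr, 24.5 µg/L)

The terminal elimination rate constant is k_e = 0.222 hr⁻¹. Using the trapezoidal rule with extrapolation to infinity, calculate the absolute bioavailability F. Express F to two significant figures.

F = 0.38

Trapezoidal AUC_0→14.75 (rectal suppository):
  [0→0.5]: (0.0+175.3)/2 × 0.5 = 43.825
  [0.5→6.5]: (175.3+151.5)/2 × 6 = 980.4
  [6.5→8.5]: (151.5+97.8)/2 × 2 = 249.3
  [8.5→12.5]: (97.8+40.3)/2 × 4 = 276.2
  [12.5→12.75]: (40.3+38.2)/2 × 0.25 = 9.8125
  [12.75→14.75]: (38.2+24.5)/2 × 2 = 62.7
  Sum = 1622.2375 µg/L·hr
Tail: C_last/k_e = 24.5/0.222 = 110.360
AUC_0→∞ (rectal suppository) = 1622.2375 + 110.360 = 1732.5975 µg/L·hr
F = (AUC_ev/D_ev)/(AUC_iv/D_iv) = (1732.5975/50)/(2260/25) = 34.65195/90.4 = 0.3833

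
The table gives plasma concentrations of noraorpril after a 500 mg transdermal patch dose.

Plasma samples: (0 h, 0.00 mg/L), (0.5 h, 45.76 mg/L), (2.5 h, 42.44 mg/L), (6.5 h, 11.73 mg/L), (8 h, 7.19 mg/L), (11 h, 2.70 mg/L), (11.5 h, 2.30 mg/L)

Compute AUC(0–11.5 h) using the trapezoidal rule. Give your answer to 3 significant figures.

AUC = 238 mg/L·h

Trapezoidal AUC_0→11.5:
  [0→0.5]: (0.00+45.76)/2 × 0.5 = 11.44
  [0.5→2.5]: (45.76+42.44)/2 × 2 = 88.2
  [2.5→6.5]: (42.44+11.73)/2 × 4 = 108.34
  [6.5→8]: (11.73+7.19)/2 × 1.5 = 14.19
  [8→11]: (7.19+2.70)/2 × 3 = 14.835
  [11→11.5]: (2.70+2.30)/2 × 0.5 = 1.25
  Sum = 238.255 mg/L·h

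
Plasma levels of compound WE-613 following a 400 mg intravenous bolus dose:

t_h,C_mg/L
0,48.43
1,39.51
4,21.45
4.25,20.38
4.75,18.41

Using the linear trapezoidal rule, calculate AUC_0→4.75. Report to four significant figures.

Trapezoidal AUC_0→4.75:
  [0→1]: (48.43+39.51)/2 × 1 = 43.97
  [1→4]: (39.51+21.45)/2 × 3 = 91.44
  [4→4.25]: (21.45+20.38)/2 × 0.25 = 5.22875
  [4.25→4.75]: (20.38+18.41)/2 × 0.5 = 9.6975
  Sum = 150.33625 mg/L·h

AUC = 150.3 mg/L·h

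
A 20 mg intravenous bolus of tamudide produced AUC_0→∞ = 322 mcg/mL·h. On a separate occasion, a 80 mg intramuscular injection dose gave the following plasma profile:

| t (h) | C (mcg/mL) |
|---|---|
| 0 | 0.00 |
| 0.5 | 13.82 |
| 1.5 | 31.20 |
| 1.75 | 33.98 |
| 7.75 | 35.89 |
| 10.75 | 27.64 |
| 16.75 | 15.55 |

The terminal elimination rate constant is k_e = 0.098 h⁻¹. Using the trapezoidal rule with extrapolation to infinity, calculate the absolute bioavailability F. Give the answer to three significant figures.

Trapezoidal AUC_0→16.75 (intramuscular injection):
  [0→0.5]: (0.00+13.82)/2 × 0.5 = 3.455
  [0.5→1.5]: (13.82+31.20)/2 × 1 = 22.51
  [1.5→1.75]: (31.20+33.98)/2 × 0.25 = 8.1475
  [1.75→7.75]: (33.98+35.89)/2 × 6 = 209.61
  [7.75→10.75]: (35.89+27.64)/2 × 3 = 95.295
  [10.75→16.75]: (27.64+15.55)/2 × 6 = 129.57
  Sum = 468.5875 mcg/mL·h
Tail: C_last/k_e = 15.55/0.098 = 158.673
AUC_0→∞ (intramuscular injection) = 468.5875 + 158.673 = 627.2605 mcg/mL·h
F = (AUC_ev/D_ev)/(AUC_iv/D_iv) = (627.2605/80)/(322/20) = 7.84076/16.1 = 0.4870

F = 0.487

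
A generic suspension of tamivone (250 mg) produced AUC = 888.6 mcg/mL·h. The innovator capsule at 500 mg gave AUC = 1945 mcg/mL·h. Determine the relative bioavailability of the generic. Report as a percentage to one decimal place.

F_rel = (AUC_test/D_test) / (AUC_ref/D_ref)
      = (888.6/250) / (1945/500)
      = 3.5544 / 3.89 = 0.9137 = 91.37%

F_rel = 91.4%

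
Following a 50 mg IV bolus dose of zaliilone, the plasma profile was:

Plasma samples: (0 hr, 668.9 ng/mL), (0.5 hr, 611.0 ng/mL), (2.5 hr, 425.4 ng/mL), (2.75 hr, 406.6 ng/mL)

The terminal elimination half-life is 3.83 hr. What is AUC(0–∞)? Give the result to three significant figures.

AUC = 3710 ng/mL·hr

Trapezoidal AUC_0→2.75:
  [0→0.5]: (668.9+611.0)/2 × 0.5 = 319.975
  [0.5→2.5]: (611.0+425.4)/2 × 2 = 1036.4
  [2.5→2.75]: (425.4+406.6)/2 × 0.25 = 104.0
  Sum = 1460.375 ng/mL·hr
k_e = ln2 / t½ = 0.693147 / 3.83 = 0.1810 hr^-1
Extrapolated tail: C_last / k_e = 406.6 / 0.181 = 2246.409
AUC_0→∞ = 1460.375 + 2246.409 = 3706.784 ng/mL·hr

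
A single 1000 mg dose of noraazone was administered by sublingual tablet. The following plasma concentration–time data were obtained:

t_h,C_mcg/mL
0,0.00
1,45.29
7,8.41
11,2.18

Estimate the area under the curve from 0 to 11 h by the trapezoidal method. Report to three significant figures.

AUC = 205 mcg/mL·h

Trapezoidal AUC_0→11:
  [0→1]: (0.00+45.29)/2 × 1 = 22.645
  [1→7]: (45.29+8.41)/2 × 6 = 161.1
  [7→11]: (8.41+2.18)/2 × 4 = 21.18
  Sum = 204.925 mcg/mL·h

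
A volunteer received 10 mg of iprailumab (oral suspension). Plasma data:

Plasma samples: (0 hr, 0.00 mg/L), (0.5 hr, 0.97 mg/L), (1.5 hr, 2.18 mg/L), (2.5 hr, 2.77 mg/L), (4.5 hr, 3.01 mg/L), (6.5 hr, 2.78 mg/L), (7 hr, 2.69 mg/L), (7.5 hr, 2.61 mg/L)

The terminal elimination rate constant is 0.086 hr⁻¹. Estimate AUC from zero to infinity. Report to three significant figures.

AUC = 48.9 mg/L·hr

Trapezoidal AUC_0→7.5:
  [0→0.5]: (0.00+0.97)/2 × 0.5 = 0.2425
  [0.5→1.5]: (0.97+2.18)/2 × 1 = 1.575
  [1.5→2.5]: (2.18+2.77)/2 × 1 = 2.475
  [2.5→4.5]: (2.77+3.01)/2 × 2 = 5.78
  [4.5→6.5]: (3.01+2.78)/2 × 2 = 5.79
  [6.5→7]: (2.78+2.69)/2 × 0.5 = 1.3675
  [7→7.5]: (2.69+2.61)/2 × 0.5 = 1.325
  Sum = 18.555 mg/L·hr
Extrapolated tail: C_last / k_e = 2.61 / 0.086 = 30.349
AUC_0→∞ = 18.555 + 30.349 = 48.904 mg/L·hr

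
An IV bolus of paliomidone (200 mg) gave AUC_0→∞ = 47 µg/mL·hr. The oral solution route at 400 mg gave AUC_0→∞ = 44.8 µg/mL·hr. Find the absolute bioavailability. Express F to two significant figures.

F = (AUC_ev / D_ev) / (AUC_iv / D_iv)
  = (44.8/400) / (47/200)
  = 0.112 / 0.235 = 0.4766

F = 0.48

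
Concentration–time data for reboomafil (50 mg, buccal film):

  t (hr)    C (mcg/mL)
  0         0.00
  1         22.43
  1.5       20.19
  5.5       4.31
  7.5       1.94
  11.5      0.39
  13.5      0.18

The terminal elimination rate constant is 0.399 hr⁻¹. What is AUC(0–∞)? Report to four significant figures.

Trapezoidal AUC_0→13.5:
  [0→1]: (0.00+22.43)/2 × 1 = 11.215
  [1→1.5]: (22.43+20.19)/2 × 0.5 = 10.655
  [1.5→5.5]: (20.19+4.31)/2 × 4 = 49.0
  [5.5→7.5]: (4.31+1.94)/2 × 2 = 6.25
  [7.5→11.5]: (1.94+0.39)/2 × 4 = 4.66
  [11.5→13.5]: (0.39+0.18)/2 × 2 = 0.57
  Sum = 82.35 mcg/mL·hr
Extrapolated tail: C_last / k_e = 0.18 / 0.399 = 0.451
AUC_0→∞ = 82.35 + 0.451 = 82.801 mcg/mL·hr

AUC = 82.80 mcg/mL·hr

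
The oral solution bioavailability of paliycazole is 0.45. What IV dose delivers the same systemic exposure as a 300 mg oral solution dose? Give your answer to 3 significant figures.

Systemic exposure from an extravascular dose = F × D_ev, so the equivalent IV dose is F × D_ev.
D_iv = F × D_ev = 0.45 × 300 = 135 mg

D_iv = 135 mg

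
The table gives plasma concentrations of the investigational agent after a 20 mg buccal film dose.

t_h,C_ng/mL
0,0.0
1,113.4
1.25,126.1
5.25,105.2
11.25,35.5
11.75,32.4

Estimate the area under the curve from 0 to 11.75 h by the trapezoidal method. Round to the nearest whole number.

Trapezoidal AUC_0→11.75:
  [0→1]: (0.0+113.4)/2 × 1 = 56.7
  [1→1.25]: (113.4+126.1)/2 × 0.25 = 29.9375
  [1.25→5.25]: (126.1+105.2)/2 × 4 = 462.6
  [5.25→11.25]: (105.2+35.5)/2 × 6 = 422.1
  [11.25→11.75]: (35.5+32.4)/2 × 0.5 = 16.975
  Sum = 988.3125 ng/mL·h

AUC = 988 ng/mL·h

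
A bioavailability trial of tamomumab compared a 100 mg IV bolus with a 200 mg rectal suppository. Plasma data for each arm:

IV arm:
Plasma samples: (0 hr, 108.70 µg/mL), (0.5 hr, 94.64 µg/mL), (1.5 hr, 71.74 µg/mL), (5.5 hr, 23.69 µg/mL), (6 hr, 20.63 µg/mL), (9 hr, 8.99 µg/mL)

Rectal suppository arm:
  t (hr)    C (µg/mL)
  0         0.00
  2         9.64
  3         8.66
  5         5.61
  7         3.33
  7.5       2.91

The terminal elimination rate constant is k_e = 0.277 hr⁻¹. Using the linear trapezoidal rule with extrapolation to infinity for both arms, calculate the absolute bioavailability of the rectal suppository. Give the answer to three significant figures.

F = 0.0655

Trapezoidal AUC_0→9 (IV):
  [0→0.5]: (108.70+94.64)/2 × 0.5 = 50.835
  [0.5→1.5]: (94.64+71.74)/2 × 1 = 83.19
  [1.5→5.5]: (71.74+23.69)/2 × 4 = 190.86
  [5.5→6]: (23.69+20.63)/2 × 0.5 = 11.08
  [6→9]: (20.63+8.99)/2 × 3 = 44.43
  Sum = 380.395 µg/mL·hr
IV tail: 8.99/0.277 = 32.455; AUC_iv,0→∞ = 380.395 + 32.455 = 412.85 µg/mL·hr
Trapezoidal AUC_0→7.5 (rectal suppository):
  [0→2]: (0.00+9.64)/2 × 2 = 9.64
  [2→3]: (9.64+8.66)/2 × 1 = 9.15
  [3→5]: (8.66+5.61)/2 × 2 = 14.27
  [5→7]: (5.61+3.33)/2 × 2 = 8.94
  [7→7.5]: (3.33+2.91)/2 × 0.5 = 1.56
  Sum = 43.56 µg/mL·hr
rectal suppository tail: 2.91/0.277 = 10.505; AUC_ev,0→∞ = 43.56 + 10.505 = 54.065 µg/mL·hr
F = (AUC_ev/D_ev)/(AUC_iv/D_iv) = (54.065/200)/(412.85/100) = 0.270325/4.1285 = 0.0655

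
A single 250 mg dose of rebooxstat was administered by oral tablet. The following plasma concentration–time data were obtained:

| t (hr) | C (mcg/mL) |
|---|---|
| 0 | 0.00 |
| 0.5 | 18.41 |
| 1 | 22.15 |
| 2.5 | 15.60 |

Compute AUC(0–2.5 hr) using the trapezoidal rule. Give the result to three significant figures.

Trapezoidal AUC_0→2.5:
  [0→0.5]: (0.00+18.41)/2 × 0.5 = 4.6025
  [0.5→1]: (18.41+22.15)/2 × 0.5 = 10.14
  [1→2.5]: (22.15+15.60)/2 × 1.5 = 28.3125
  Sum = 43.055 mcg/mL·hr

AUC = 43.1 mcg/mL·hr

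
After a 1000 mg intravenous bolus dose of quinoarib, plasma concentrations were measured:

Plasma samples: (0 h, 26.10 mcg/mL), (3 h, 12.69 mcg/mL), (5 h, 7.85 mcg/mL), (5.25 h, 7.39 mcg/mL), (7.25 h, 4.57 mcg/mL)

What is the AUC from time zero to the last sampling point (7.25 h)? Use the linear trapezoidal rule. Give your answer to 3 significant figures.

Trapezoidal AUC_0→7.25:
  [0→3]: (26.10+12.69)/2 × 3 = 58.185
  [3→5]: (12.69+7.85)/2 × 2 = 20.54
  [5→5.25]: (7.85+7.39)/2 × 0.25 = 1.905
  [5.25→7.25]: (7.39+4.57)/2 × 2 = 11.96
  Sum = 92.59 mcg/mL·h

AUC = 92.6 mcg/mL·h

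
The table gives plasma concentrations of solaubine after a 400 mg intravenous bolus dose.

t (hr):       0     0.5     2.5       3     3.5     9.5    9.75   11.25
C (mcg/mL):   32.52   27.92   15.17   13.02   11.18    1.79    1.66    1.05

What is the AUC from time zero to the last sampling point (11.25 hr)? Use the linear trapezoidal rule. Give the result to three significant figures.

AUC = 113 mcg/mL·hr

Trapezoidal AUC_0→11.25:
  [0→0.5]: (32.52+27.92)/2 × 0.5 = 15.11
  [0.5→2.5]: (27.92+15.17)/2 × 2 = 43.09
  [2.5→3]: (15.17+13.02)/2 × 0.5 = 7.0475
  [3→3.5]: (13.02+11.18)/2 × 0.5 = 6.05
  [3.5→9.5]: (11.18+1.79)/2 × 6 = 38.91
  [9.5→9.75]: (1.79+1.66)/2 × 0.25 = 0.43125
  [9.75→11.25]: (1.66+1.05)/2 × 1.5 = 2.0325
  Sum = 112.67125 mcg/mL·hr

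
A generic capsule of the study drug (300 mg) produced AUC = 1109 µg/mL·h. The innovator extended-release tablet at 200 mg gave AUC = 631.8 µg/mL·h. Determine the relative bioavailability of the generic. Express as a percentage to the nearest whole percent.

F_rel = 117%

F_rel = (AUC_test/D_test) / (AUC_ref/D_ref)
      = (1109/300) / (631.8/200)
      = 3.69667 / 3.159 = 1.1702 = 117.02%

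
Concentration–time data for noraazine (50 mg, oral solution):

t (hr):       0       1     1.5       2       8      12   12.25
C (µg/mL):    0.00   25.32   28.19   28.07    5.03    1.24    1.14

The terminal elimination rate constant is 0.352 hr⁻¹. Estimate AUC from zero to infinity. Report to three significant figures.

AUC = 155 µg/mL·hr

Trapezoidal AUC_0→12.25:
  [0→1]: (0.00+25.32)/2 × 1 = 12.66
  [1→1.5]: (25.32+28.19)/2 × 0.5 = 13.3775
  [1.5→2]: (28.19+28.07)/2 × 0.5 = 14.065
  [2→8]: (28.07+5.03)/2 × 6 = 99.3
  [8→12]: (5.03+1.24)/2 × 4 = 12.54
  [12→12.25]: (1.24+1.14)/2 × 0.25 = 0.2975
  Sum = 152.24 µg/mL·hr
Extrapolated tail: C_last / k_e = 1.14 / 0.352 = 3.239
AUC_0→∞ = 152.24 + 3.239 = 155.479 µg/mL·hr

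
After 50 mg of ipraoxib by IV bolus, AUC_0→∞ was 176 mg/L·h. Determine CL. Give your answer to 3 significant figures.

CL = Dose_iv / AUC_0→∞
   = 50 / 176 = 0.284091 L/h

CL = 0.284 L/h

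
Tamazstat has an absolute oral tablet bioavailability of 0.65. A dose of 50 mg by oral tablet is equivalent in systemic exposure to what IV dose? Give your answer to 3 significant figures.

Systemic exposure from an extravascular dose = F × D_ev, so the equivalent IV dose is F × D_ev.
D_iv = F × D_ev = 0.65 × 50 = 32.5 mg

D_iv = 32.5 mg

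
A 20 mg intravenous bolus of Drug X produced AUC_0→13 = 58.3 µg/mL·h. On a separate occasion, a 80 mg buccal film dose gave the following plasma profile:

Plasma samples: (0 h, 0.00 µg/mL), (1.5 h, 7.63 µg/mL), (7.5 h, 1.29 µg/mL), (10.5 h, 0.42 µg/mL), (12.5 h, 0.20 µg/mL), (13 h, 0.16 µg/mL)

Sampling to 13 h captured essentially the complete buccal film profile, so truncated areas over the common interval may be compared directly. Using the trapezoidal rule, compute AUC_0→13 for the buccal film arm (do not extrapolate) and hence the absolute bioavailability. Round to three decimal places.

Trapezoidal AUC_0→13 (buccal film):
  [0→1.5]: (0.00+7.63)/2 × 1.5 = 5.7225
  [1.5→7.5]: (7.63+1.29)/2 × 6 = 26.76
  [7.5→10.5]: (1.29+0.42)/2 × 3 = 2.565
  [10.5→12.5]: (0.42+0.20)/2 × 2 = 0.62
  [12.5→13]: (0.20+0.16)/2 × 0.5 = 0.09
  Sum = 35.7575 µg/mL·h
F = (AUC_ev/D_ev)/(AUC_iv/D_iv) = (35.7575/80)/(58.3/20) = 0.44696875/2.915 = 0.1533

F = 0.153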